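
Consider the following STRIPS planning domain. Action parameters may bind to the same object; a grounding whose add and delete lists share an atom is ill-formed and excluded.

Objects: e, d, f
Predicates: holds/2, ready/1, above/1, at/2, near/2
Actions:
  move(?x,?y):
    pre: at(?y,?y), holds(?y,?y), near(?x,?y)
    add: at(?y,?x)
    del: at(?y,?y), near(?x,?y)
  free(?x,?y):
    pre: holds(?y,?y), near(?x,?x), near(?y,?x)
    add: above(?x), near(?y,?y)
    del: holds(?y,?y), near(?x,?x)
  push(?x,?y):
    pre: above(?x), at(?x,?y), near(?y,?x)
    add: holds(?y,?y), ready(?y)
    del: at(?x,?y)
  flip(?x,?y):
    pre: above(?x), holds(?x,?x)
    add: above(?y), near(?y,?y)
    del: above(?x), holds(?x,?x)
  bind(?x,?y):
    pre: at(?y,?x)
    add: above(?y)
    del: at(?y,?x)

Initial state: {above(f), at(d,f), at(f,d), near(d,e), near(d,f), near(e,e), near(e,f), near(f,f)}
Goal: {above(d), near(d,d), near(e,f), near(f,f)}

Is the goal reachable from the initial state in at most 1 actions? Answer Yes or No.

No

1. push(f,d)  →  {above(f), at(d,f), holds(d,d), near(d,e), near(d,f), near(e,e), near(e,f), near(f,f), ready(d)}
2. free(e,d)  →  {above(e), above(f), at(d,f), near(d,d), near(d,e), near(d,f), near(e,f), near(f,f), ready(d)}
3. bind(f,d)  →  {above(d), above(e), above(f), near(d,d), near(d,e), near(d,f), near(e,f), near(f,f), ready(d)}
optimal plan length = 3; 3 > 1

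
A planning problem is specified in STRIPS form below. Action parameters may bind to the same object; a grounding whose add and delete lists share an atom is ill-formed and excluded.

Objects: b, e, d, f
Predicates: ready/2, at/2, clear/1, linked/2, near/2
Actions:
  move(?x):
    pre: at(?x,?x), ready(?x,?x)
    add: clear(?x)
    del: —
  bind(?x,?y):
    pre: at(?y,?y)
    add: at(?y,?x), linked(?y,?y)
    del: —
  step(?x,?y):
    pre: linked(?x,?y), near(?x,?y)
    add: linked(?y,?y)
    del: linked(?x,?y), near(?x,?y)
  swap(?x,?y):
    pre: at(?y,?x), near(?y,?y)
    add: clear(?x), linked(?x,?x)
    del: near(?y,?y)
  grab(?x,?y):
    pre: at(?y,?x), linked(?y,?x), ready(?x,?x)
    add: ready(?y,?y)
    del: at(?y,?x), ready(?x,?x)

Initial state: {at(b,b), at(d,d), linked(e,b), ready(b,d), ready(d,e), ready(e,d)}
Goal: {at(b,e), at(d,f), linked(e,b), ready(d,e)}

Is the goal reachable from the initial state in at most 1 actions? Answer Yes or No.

No

1. bind(e,b)  →  {at(b,b), at(b,e), at(d,d), linked(b,b), linked(e,b), ready(b,d), ready(d,e), ready(e,d)}
2. bind(f,d)  →  {at(b,b), at(b,e), at(d,d), at(d,f), linked(b,b), linked(d,d), linked(e,b), ready(b,d), ready(d,e), ready(e,d)}
optimal plan length = 2; 2 > 1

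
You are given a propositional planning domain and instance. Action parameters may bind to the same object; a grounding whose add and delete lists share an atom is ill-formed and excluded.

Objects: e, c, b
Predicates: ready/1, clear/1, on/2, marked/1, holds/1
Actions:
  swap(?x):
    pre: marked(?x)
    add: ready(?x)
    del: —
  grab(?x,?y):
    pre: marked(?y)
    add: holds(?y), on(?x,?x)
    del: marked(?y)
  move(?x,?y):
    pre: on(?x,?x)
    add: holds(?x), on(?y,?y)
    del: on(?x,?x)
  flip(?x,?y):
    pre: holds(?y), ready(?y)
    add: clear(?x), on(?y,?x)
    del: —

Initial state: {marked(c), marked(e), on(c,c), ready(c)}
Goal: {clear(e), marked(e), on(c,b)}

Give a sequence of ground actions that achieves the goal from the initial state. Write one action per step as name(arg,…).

1. grab(e,c)  →  {holds(c), marked(e), on(c,c), on(e,e), ready(c)}
2. flip(e,c)  →  {clear(e), holds(c), marked(e), on(c,c), on(c,e), on(e,e), ready(c)}
3. flip(b,c)  →  {clear(b), clear(e), holds(c), marked(e), on(c,b), on(c,c), on(c,e), on(e,e), ready(c)}

grab(e,c); flip(e,c); flip(b,c)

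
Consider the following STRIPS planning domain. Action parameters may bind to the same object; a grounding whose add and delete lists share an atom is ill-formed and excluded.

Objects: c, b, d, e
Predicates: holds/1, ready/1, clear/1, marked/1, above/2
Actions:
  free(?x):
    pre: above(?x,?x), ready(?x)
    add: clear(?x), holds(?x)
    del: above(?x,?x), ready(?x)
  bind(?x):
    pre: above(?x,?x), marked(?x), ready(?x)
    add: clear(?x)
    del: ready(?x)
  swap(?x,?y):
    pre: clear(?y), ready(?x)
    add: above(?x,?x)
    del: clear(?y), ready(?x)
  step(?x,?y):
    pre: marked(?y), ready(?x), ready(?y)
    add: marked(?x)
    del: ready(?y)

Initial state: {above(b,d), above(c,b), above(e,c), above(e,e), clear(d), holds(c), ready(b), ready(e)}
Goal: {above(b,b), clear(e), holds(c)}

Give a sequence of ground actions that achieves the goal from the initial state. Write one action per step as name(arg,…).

free(e); swap(b,d)

1. free(e)  →  {above(b,d), above(c,b), above(e,c), clear(d), clear(e), holds(c), holds(e), ready(b)}
2. swap(b,d)  →  {above(b,b), above(b,d), above(c,b), above(e,c), clear(e), holds(c), holds(e)}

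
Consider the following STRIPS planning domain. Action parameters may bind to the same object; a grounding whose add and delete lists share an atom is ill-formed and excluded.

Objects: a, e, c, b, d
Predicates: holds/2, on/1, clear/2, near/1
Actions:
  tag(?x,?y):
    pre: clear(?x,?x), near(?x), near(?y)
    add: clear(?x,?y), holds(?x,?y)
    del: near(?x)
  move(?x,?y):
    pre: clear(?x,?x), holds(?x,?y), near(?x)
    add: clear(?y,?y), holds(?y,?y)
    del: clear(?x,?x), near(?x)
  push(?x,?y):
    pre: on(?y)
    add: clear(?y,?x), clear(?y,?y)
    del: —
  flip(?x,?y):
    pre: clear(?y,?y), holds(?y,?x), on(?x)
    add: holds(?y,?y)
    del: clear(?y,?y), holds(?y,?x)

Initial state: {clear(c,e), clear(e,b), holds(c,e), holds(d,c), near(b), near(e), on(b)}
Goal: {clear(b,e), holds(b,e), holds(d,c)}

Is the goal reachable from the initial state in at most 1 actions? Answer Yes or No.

No

1. push(a,b)  →  {clear(b,a), clear(b,b), clear(c,e), clear(e,b), holds(c,e), holds(d,c), near(b), near(e), on(b)}
2. tag(b,e)  →  {clear(b,a), clear(b,b), clear(b,e), clear(c,e), clear(e,b), holds(b,e), holds(c,e), holds(d,c), near(e), on(b)}
optimal plan length = 2; 2 > 1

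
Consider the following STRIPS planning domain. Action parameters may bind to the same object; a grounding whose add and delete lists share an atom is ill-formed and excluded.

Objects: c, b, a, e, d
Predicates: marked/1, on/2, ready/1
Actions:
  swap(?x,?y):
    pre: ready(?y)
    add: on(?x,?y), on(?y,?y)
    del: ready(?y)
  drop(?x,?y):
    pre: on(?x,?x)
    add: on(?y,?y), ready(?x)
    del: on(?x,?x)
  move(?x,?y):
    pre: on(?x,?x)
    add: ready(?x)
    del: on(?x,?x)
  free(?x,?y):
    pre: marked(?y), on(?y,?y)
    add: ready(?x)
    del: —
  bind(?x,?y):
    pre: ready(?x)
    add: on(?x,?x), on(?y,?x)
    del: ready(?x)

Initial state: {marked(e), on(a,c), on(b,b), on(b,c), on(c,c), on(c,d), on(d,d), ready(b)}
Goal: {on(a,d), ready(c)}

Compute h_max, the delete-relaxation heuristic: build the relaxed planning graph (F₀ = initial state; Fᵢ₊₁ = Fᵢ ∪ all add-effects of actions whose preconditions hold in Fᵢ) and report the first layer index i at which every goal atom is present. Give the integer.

F0 = init (8 atoms)
F1 = F0 ∪ {on(a,a), on(a,b), on(c,b), on(d,b), on(e,b), on(e,e), ready(c), ready(d)}  (16 atoms)
F2 = F1 ∪ {on(a,d), on(b,d), on(d,c), on(e,c), on(e,d), ready(a), ready(e)}  (23 atoms)
goal ⊆ F2  ⇒  h_max = 2

2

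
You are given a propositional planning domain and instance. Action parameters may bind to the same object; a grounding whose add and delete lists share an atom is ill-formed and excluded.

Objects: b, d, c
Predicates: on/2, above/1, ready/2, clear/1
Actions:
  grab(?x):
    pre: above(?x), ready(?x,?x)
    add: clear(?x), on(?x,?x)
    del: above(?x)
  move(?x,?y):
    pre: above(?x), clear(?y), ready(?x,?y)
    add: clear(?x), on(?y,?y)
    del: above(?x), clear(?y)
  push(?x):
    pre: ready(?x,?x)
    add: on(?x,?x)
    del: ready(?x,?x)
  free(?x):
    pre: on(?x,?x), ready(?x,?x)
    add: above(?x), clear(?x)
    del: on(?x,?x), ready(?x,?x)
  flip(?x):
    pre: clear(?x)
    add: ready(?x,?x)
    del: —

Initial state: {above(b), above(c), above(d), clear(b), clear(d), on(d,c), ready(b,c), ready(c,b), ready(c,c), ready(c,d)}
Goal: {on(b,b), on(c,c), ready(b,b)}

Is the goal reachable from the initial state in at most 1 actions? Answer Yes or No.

No

1. grab(c)  →  {above(b), above(d), clear(b), clear(c), clear(d), on(c,c), on(d,c), ready(b,c), ready(c,b), ready(c,c), ready(c,d)}
2. flip(b)  →  {above(b), above(d), clear(b), clear(c), clear(d), on(c,c), on(d,c), ready(b,b), ready(b,c), ready(c,b), ready(c,c), ready(c,d)}
3. grab(b)  →  {above(d), clear(b), clear(c), clear(d), on(b,b), on(c,c), on(d,c), ready(b,b), ready(b,c), ready(c,b), ready(c,c), ready(c,d)}
optimal plan length = 3; 3 > 1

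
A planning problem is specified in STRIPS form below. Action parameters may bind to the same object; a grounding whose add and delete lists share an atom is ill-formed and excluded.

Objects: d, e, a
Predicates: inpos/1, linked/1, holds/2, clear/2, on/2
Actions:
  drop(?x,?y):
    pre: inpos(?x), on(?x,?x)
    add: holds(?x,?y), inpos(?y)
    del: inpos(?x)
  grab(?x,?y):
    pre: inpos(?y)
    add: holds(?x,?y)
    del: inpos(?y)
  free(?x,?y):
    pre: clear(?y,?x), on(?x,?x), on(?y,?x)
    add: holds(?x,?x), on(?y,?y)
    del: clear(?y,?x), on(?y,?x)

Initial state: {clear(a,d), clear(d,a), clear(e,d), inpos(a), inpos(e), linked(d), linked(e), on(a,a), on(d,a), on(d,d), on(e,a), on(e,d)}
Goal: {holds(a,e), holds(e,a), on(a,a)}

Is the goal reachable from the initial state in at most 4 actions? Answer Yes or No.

1. grab(e,a)  →  {clear(a,d), clear(d,a), clear(e,d), holds(e,a), inpos(e), linked(d), linked(e), on(a,a), on(d,a), on(d,d), on(e,a), on(e,d)}
2. grab(a,e)  →  {clear(a,d), clear(d,a), clear(e,d), holds(a,e), holds(e,a), linked(d), linked(e), on(a,a), on(d,a), on(d,d), on(e,a), on(e,d)}
optimal plan length = 2; 2 ≤ 4

Yes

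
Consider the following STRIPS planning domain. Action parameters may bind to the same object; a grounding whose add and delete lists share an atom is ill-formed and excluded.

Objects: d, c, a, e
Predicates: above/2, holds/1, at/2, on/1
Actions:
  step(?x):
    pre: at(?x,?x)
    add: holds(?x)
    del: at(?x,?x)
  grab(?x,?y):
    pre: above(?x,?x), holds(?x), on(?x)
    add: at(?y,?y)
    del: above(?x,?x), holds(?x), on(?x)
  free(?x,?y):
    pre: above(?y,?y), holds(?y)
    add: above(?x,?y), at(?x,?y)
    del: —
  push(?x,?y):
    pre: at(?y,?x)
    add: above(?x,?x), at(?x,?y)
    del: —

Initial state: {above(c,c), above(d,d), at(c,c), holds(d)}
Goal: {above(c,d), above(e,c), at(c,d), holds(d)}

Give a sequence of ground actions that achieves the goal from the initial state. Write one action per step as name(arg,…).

1. step(c)  →  {above(c,c), above(d,d), holds(c), holds(d)}
2. free(c,d)  →  {above(c,c), above(c,d), above(d,d), at(c,d), holds(c), holds(d)}
3. free(e,c)  →  {above(c,c), above(c,d), above(d,d), above(e,c), at(c,d), at(e,c), holds(c), holds(d)}

step(c); free(c,d); free(e,c)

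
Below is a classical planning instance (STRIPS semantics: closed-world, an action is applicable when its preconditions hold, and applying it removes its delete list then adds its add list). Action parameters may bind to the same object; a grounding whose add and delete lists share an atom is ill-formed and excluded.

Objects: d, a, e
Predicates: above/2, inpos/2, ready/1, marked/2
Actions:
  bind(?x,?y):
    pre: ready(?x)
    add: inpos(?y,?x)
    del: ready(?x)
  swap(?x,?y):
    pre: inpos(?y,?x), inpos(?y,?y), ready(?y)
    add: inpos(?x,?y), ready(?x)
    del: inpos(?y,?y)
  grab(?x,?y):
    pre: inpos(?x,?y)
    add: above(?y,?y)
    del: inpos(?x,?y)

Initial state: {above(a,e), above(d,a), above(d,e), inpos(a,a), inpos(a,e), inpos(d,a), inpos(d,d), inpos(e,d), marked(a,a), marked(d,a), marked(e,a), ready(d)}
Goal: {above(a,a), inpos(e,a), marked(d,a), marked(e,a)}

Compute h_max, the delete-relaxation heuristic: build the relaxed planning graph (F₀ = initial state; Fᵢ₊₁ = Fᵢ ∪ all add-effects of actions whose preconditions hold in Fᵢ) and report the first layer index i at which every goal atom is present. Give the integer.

2

F0 = init (12 atoms)
F1 = F0 ∪ {above(a,a), above(d,d), above(e,e), inpos(a,d), ready(a)}  (17 atoms)
F2 = F1 ∪ {inpos(e,a), ready(e)}  (19 atoms)
goal ⊆ F2  ⇒  h_max = 2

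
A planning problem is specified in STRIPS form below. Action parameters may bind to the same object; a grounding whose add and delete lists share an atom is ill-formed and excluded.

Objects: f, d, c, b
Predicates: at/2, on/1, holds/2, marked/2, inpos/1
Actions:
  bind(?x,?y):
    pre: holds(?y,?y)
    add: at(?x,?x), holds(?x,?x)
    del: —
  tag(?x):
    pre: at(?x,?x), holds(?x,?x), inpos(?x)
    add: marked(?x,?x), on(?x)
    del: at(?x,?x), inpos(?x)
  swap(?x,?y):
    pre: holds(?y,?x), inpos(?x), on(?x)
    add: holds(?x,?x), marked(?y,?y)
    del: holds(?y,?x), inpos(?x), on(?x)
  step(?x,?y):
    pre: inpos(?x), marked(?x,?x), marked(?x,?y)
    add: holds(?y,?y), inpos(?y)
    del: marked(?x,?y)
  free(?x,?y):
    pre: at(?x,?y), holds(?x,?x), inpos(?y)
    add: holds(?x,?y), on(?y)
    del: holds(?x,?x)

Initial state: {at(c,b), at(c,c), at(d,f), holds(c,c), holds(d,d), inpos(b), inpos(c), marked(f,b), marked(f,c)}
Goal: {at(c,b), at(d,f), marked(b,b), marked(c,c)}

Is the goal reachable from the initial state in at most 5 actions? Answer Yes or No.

Yes

1. bind(b,d)  →  {at(b,b), at(c,b), at(c,c), at(d,f), holds(b,b), holds(c,c), holds(d,d), inpos(b), inpos(c), marked(f,b), marked(f,c)}
2. tag(c)  →  {at(b,b), at(c,b), at(d,f), holds(b,b), holds(c,c), holds(d,d), inpos(b), marked(c,c), marked(f,b), marked(f,c), on(c)}
3. tag(b)  →  {at(c,b), at(d,f), holds(b,b), holds(c,c), holds(d,d), marked(b,b), marked(c,c), marked(f,b), marked(f,c), on(b), on(c)}
optimal plan length = 3; 3 ≤ 5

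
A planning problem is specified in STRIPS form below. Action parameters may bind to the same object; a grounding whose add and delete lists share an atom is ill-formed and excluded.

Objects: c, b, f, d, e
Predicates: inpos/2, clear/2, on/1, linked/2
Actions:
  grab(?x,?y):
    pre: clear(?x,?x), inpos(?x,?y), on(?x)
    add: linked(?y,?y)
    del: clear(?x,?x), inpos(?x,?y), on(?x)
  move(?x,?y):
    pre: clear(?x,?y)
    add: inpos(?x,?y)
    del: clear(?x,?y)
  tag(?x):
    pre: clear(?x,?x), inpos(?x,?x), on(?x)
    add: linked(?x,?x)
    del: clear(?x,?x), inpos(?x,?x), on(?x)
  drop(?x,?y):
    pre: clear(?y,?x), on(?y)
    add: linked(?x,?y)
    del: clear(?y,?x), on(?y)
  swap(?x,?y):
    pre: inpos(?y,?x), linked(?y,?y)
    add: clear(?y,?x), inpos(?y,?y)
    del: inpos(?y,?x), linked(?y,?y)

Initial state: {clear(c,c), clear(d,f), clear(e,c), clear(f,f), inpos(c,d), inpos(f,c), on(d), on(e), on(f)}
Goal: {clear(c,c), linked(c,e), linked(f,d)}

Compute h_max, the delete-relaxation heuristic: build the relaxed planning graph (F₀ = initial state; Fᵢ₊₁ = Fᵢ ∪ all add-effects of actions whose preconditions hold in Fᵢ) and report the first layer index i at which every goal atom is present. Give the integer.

F0 = init (9 atoms)
F1 = F0 ∪ {inpos(c,c), inpos(d,f), inpos(e,c), inpos(f,f), linked(c,c), linked(c,e), linked(f,d), linked(f,f)}  (17 atoms)
goal ⊆ F1  ⇒  h_max = 1

1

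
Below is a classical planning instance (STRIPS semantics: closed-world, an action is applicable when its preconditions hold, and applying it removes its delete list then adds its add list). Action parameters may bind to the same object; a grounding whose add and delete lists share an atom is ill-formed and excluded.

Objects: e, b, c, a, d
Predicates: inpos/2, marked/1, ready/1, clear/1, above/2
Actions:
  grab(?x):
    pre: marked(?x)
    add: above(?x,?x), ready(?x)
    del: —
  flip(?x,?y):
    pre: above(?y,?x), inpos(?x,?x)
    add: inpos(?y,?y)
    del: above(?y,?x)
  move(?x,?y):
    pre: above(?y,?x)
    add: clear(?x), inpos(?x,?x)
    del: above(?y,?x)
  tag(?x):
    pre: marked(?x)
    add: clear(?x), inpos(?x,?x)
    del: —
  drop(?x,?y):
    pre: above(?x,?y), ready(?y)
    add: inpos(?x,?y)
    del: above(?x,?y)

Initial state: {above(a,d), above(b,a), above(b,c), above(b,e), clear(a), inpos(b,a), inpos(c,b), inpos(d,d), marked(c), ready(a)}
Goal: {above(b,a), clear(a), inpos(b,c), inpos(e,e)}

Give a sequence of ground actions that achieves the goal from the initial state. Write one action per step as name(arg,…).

1. grab(c)  →  {above(a,d), above(b,a), above(b,c), above(b,e), above(c,c), clear(a), inpos(b,a), inpos(c,b), inpos(d,d), marked(c), ready(a), ready(c)}
2. move(e,b)  →  {above(a,d), above(b,a), above(b,c), above(c,c), clear(a), clear(e), inpos(b,a), inpos(c,b), inpos(d,d), inpos(e,e), marked(c), ready(a), ready(c)}
3. drop(b,c)  →  {above(a,d), above(b,a), above(c,c), clear(a), clear(e), inpos(b,a), inpos(b,c), inpos(c,b), inpos(d,d), inpos(e,e), marked(c), ready(a), ready(c)}

grab(c); move(e,b); drop(b,c)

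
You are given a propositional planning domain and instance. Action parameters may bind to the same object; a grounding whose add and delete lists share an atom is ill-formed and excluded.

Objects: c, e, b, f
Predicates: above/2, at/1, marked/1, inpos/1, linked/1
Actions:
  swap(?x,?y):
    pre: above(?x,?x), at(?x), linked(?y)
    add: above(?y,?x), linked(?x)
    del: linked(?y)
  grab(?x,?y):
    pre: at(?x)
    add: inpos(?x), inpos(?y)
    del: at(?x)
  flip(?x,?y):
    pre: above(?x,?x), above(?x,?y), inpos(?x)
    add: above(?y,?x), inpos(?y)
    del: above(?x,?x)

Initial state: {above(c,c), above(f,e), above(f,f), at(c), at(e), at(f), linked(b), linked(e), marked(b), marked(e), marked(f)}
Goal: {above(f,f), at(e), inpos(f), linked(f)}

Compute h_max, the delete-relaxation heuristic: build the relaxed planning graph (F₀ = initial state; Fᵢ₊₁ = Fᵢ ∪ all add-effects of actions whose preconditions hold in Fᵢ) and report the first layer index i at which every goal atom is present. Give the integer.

F0 = init (11 atoms)
F1 = F0 ∪ {above(b,c), above(b,f), above(e,c), above(e,f), inpos(b), inpos(c), inpos(e), inpos(f), linked(c), linked(f)}  (21 atoms)
goal ⊆ F1  ⇒  h_max = 1

1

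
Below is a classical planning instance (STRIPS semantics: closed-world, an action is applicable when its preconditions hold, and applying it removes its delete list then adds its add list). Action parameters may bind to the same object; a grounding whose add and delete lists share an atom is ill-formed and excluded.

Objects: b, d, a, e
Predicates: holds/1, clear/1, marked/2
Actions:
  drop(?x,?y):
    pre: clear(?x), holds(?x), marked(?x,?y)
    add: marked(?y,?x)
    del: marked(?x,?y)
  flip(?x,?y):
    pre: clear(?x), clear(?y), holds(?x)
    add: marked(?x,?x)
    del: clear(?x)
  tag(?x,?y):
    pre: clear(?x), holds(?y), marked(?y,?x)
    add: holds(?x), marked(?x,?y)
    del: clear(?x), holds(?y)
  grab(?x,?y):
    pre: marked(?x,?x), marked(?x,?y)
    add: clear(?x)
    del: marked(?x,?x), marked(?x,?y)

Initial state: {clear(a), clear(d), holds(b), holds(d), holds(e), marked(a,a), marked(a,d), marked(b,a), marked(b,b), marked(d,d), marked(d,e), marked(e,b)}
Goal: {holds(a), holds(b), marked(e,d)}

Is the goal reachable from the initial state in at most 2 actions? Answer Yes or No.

1. drop(d,e)  →  {clear(a), clear(d), holds(b), holds(d), holds(e), marked(a,a), marked(a,d), marked(b,a), marked(b,b), marked(d,d), marked(e,b), marked(e,d)}
2. tag(a,b)  →  {clear(d), holds(a), holds(d), holds(e), marked(a,a), marked(a,b), marked(a,d), marked(b,a), marked(b,b), marked(d,d), marked(e,b), marked(e,d)}
3. grab(b,b)  →  {clear(b), clear(d), holds(a), holds(d), holds(e), marked(a,a), marked(a,b), marked(a,d), marked(b,a), marked(d,d), marked(e,b), marked(e,d)}
4. tag(b,e)  →  {clear(d), holds(a), holds(b), holds(d), marked(a,a), marked(a,b), marked(a,d), marked(b,a), marked(b,e), marked(d,d), marked(e,b), marked(e,d)}
optimal plan length = 4; 4 > 2

No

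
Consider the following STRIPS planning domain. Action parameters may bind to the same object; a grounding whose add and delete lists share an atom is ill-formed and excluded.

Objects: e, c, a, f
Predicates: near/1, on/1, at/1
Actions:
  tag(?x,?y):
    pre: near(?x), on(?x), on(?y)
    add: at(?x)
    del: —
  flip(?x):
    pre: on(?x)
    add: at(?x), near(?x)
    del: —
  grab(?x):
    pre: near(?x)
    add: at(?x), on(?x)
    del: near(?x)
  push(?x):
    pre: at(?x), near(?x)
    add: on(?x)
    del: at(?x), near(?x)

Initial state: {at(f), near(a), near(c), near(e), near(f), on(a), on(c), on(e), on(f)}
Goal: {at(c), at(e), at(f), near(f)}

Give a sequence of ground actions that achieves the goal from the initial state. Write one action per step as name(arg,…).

1. tag(e,e)  →  {at(e), at(f), near(a), near(c), near(e), near(f), on(a), on(c), on(e), on(f)}
2. tag(c,e)  →  {at(c), at(e), at(f), near(a), near(c), near(e), near(f), on(a), on(c), on(e), on(f)}

tag(e,e); tag(c,e)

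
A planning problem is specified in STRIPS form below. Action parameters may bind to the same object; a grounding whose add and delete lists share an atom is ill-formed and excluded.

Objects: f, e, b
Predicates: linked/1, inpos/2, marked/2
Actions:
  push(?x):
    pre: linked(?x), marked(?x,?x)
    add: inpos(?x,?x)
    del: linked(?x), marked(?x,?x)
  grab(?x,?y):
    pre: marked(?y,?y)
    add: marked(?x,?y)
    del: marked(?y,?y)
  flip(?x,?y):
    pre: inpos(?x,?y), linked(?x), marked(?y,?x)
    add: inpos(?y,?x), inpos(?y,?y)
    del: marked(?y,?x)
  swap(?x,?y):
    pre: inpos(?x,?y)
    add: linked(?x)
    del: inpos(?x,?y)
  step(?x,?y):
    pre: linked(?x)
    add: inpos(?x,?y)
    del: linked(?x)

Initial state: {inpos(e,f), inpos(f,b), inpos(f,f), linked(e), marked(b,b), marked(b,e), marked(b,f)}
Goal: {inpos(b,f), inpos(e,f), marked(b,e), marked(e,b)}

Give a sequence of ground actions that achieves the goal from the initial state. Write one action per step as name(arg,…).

1. grab(e,b)  →  {inpos(e,f), inpos(f,b), inpos(f,f), linked(e), marked(b,e), marked(b,f), marked(e,b)}
2. swap(f,f)  →  {inpos(e,f), inpos(f,b), linked(e), linked(f), marked(b,e), marked(b,f), marked(e,b)}
3. flip(f,b)  →  {inpos(b,b), inpos(b,f), inpos(e,f), inpos(f,b), linked(e), linked(f), marked(b,e), marked(e,b)}

grab(e,b); swap(f,f); flip(f,b)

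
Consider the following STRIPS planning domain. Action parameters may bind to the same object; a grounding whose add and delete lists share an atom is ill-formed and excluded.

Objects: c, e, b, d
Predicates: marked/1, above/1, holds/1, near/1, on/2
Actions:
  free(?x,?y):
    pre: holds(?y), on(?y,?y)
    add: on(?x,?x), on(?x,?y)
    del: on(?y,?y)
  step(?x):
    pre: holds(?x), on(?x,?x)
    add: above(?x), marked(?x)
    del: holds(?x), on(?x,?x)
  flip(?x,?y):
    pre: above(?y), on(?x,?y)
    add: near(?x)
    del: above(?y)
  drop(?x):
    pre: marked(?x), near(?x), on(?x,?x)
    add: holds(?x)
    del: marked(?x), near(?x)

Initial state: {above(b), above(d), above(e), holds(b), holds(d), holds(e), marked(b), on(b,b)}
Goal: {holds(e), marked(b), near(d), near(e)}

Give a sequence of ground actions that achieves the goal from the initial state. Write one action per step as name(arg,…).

free(e,b); free(d,e); flip(e,b); flip(d,e)

1. free(e,b)  →  {above(b), above(d), above(e), holds(b), holds(d), holds(e), marked(b), on(e,b), on(e,e)}
2. free(d,e)  →  {above(b), above(d), above(e), holds(b), holds(d), holds(e), marked(b), on(d,d), on(d,e), on(e,b)}
3. flip(e,b)  →  {above(d), above(e), holds(b), holds(d), holds(e), marked(b), near(e), on(d,d), on(d,e), on(e,b)}
4. flip(d,e)  →  {above(d), holds(b), holds(d), holds(e), marked(b), near(d), near(e), on(d,d), on(d,e), on(e,b)}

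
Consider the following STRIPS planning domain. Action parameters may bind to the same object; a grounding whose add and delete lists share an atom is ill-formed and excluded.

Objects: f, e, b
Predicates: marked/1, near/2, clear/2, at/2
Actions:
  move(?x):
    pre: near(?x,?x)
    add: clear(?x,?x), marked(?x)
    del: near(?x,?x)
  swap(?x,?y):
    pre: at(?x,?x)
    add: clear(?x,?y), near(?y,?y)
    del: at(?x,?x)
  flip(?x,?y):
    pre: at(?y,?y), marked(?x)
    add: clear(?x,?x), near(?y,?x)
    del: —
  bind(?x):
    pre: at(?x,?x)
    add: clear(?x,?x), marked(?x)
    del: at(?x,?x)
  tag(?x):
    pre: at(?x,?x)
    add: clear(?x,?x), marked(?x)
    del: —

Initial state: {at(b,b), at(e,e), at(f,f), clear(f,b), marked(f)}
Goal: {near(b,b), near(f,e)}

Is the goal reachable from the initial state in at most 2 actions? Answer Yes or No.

1. swap(b,b)  →  {at(e,e), at(f,f), clear(b,b), clear(f,b), marked(f), near(b,b)}
2. bind(e)  →  {at(f,f), clear(b,b), clear(e,e), clear(f,b), marked(e), marked(f), near(b,b)}
3. flip(e,f)  →  {at(f,f), clear(b,b), clear(e,e), clear(f,b), marked(e), marked(f), near(b,b), near(f,e)}
optimal plan length = 3; 3 > 2

No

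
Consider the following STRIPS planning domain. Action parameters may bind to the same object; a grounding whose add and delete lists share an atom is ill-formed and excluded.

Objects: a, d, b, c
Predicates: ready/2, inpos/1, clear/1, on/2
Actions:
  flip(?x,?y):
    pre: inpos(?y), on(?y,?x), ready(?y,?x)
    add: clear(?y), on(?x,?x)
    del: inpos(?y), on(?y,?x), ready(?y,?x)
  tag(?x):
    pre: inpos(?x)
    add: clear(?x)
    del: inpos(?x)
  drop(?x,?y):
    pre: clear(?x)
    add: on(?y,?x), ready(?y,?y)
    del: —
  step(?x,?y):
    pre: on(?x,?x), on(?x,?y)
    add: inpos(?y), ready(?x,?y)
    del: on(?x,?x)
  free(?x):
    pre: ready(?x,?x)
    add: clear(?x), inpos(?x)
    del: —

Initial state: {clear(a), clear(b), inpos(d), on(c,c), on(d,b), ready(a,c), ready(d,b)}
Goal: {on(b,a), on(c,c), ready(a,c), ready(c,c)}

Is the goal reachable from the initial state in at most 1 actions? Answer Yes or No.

No

1. drop(a,b)  →  {clear(a), clear(b), inpos(d), on(b,a), on(c,c), on(d,b), ready(a,c), ready(b,b), ready(d,b)}
2. drop(a,c)  →  {clear(a), clear(b), inpos(d), on(b,a), on(c,a), on(c,c), on(d,b), ready(a,c), ready(b,b), ready(c,c), ready(d,b)}
optimal plan length = 2; 2 > 1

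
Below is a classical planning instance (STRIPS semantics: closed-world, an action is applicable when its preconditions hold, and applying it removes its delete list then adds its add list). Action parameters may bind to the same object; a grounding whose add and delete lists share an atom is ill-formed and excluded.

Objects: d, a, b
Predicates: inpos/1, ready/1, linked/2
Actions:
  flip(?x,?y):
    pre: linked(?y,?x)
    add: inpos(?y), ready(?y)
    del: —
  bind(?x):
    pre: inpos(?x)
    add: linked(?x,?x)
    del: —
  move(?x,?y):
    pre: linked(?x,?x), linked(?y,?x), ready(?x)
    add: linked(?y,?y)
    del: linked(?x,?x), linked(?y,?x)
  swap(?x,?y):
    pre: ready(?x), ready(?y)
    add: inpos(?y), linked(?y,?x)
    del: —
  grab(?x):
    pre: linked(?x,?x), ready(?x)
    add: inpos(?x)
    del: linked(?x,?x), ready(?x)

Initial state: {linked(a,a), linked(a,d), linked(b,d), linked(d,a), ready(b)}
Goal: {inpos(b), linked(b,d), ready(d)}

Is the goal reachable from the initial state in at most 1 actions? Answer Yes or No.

No

1. flip(d,b)  →  {inpos(b), linked(a,a), linked(a,d), linked(b,d), linked(d,a), ready(b)}
2. flip(a,d)  →  {inpos(b), inpos(d), linked(a,a), linked(a,d), linked(b,d), linked(d,a), ready(b), ready(d)}
optimal plan length = 2; 2 > 1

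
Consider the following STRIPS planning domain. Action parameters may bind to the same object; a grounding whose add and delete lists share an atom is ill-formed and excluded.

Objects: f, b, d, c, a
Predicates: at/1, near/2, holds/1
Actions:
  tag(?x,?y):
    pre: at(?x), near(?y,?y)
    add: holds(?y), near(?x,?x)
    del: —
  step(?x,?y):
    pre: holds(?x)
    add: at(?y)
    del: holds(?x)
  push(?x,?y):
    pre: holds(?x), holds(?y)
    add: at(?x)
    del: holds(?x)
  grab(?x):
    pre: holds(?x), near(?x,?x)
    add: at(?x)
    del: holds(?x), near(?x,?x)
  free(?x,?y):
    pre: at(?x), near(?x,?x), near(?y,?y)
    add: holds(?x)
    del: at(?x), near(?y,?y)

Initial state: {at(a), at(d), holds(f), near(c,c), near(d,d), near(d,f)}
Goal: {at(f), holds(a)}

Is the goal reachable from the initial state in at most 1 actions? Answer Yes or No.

1. tag(a,d)  →  {at(a), at(d), holds(d), holds(f), near(a,a), near(c,c), near(d,d), near(d,f)}
2. tag(d,a)  →  {at(a), at(d), holds(a), holds(d), holds(f), near(a,a), near(c,c), near(d,d), near(d,f)}
3. step(f,f)  →  {at(a), at(d), at(f), holds(a), holds(d), near(a,a), near(c,c), near(d,d), near(d,f)}
optimal plan length = 3; 3 > 1

No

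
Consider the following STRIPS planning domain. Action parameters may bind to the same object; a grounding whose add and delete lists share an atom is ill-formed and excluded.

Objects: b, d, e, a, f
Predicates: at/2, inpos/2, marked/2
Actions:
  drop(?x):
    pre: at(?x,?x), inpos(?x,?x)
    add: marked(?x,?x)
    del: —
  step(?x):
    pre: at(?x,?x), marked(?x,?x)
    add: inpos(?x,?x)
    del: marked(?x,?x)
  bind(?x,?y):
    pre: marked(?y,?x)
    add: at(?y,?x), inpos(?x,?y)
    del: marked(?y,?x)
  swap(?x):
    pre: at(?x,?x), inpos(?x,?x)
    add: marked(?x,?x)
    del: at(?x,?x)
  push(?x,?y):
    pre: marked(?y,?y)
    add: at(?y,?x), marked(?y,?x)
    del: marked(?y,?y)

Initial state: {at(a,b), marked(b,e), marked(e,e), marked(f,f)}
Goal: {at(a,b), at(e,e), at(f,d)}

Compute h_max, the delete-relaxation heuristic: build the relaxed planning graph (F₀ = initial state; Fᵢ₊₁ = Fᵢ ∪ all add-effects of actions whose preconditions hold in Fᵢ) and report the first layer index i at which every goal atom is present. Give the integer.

1

F0 = init (4 atoms)
F1 = F0 ∪ {at(b,e), at(e,a), at(e,b), at(e,d), at(e,e), at(e,f), at(f,a), at(f,b), at(f,d), at(f,e), at(f,f), inpos(e,b), inpos(e,e), inpos(f,f), marked(e,a), marked(e,b), marked(e,d), marked(e,f), marked(f,a), marked(f,b), marked(f,d), marked(f,e)}  (26 atoms)
goal ⊆ F1  ⇒  h_max = 1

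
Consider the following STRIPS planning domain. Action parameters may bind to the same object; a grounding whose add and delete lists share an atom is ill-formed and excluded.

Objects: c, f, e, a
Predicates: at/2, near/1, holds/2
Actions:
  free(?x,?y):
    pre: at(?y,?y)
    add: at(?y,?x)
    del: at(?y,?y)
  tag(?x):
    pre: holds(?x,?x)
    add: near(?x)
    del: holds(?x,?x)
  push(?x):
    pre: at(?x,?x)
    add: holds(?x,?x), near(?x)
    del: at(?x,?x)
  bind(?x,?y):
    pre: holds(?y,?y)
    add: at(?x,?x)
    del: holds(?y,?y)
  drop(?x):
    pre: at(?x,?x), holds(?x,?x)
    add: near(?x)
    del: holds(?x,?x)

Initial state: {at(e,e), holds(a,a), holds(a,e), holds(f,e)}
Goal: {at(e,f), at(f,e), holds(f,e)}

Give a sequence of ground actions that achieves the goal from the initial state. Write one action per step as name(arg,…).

1. free(f,e)  →  {at(e,f), holds(a,a), holds(a,e), holds(f,e)}
2. bind(f,a)  →  {at(e,f), at(f,f), holds(a,e), holds(f,e)}
3. free(e,f)  →  {at(e,f), at(f,e), holds(a,e), holds(f,e)}

free(f,e); bind(f,a); free(e,f)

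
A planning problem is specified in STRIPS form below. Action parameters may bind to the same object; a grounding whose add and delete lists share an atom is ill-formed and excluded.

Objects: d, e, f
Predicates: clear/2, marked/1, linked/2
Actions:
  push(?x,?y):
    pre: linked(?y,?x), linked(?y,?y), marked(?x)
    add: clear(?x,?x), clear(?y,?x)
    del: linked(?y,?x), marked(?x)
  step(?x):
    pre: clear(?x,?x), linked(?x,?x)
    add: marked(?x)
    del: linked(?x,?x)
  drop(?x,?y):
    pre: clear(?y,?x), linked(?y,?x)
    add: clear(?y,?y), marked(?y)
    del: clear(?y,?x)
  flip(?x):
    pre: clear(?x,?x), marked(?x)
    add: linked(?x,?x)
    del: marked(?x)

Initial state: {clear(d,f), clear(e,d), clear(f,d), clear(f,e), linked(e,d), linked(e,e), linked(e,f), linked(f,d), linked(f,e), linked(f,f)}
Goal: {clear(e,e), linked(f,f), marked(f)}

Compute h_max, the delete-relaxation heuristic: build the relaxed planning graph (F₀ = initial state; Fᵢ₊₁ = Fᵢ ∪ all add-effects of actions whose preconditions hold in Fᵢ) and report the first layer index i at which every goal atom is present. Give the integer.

1

F0 = init (10 atoms)
F1 = F0 ∪ {clear(e,e), clear(f,f), marked(e), marked(f)}  (14 atoms)
goal ⊆ F1  ⇒  h_max = 1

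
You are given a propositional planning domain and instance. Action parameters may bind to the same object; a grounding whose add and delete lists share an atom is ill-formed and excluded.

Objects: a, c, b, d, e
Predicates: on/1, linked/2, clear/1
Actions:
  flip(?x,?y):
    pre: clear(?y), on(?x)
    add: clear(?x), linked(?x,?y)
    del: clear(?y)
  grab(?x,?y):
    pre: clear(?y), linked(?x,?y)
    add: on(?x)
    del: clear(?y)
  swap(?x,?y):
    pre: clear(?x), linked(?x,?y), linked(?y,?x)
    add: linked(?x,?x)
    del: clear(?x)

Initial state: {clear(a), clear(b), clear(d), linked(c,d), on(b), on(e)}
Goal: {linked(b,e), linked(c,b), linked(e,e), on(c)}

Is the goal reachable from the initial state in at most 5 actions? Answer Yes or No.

1. flip(e,a)  →  {clear(b), clear(d), clear(e), linked(c,d), linked(e,a), on(b), on(e)}
2. grab(c,d)  →  {clear(b), clear(e), linked(c,d), linked(e,a), on(b), on(c), on(e)}
3. flip(c,b)  →  {clear(c), clear(e), linked(c,b), linked(c,d), linked(e,a), on(b), on(c), on(e)}
4. flip(b,e)  →  {clear(b), clear(c), linked(b,e), linked(c,b), linked(c,d), linked(e,a), on(b), on(c), on(e)}
5. flip(e,b)  →  {clear(c), clear(e), linked(b,e), linked(c,b), linked(c,d), linked(e,a), linked(e,b), on(b), on(c), on(e)}
6. swap(e,b)  →  {clear(c), linked(b,e), linked(c,b), linked(c,d), linked(e,a), linked(e,b), linked(e,e), on(b), on(c), on(e)}
optimal plan length = 6; 6 > 5

No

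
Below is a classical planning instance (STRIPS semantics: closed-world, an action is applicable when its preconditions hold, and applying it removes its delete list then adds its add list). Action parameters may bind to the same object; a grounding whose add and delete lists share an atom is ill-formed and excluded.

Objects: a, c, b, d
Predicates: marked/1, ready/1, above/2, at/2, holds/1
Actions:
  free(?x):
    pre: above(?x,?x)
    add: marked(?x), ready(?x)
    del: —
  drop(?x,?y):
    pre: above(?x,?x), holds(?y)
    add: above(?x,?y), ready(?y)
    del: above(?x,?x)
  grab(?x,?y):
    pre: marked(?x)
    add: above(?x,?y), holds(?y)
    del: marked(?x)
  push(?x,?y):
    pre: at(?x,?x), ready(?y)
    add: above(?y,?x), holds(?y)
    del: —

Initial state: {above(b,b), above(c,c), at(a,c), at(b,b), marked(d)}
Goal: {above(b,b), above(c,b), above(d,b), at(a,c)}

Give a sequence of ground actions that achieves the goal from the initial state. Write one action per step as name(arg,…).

grab(d,b); drop(c,b)

1. grab(d,b)  →  {above(b,b), above(c,c), above(d,b), at(a,c), at(b,b), holds(b)}
2. drop(c,b)  →  {above(b,b), above(c,b), above(d,b), at(a,c), at(b,b), holds(b), ready(b)}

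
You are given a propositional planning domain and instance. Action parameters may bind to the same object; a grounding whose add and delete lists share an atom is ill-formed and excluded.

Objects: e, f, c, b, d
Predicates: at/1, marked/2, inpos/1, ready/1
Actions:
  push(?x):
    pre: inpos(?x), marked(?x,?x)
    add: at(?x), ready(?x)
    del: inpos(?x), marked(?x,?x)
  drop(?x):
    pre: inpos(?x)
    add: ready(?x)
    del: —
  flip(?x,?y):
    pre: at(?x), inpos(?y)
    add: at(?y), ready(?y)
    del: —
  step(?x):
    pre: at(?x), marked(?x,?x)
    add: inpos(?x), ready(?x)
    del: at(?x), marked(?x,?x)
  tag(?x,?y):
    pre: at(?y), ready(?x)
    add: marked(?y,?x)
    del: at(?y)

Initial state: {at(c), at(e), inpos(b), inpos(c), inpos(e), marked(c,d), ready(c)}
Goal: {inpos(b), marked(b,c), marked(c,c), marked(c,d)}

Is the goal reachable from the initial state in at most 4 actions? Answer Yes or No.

Yes

1. flip(e,b)  →  {at(b), at(c), at(e), inpos(b), inpos(c), inpos(e), marked(c,d), ready(b), ready(c)}
2. tag(c,c)  →  {at(b), at(e), inpos(b), inpos(c), inpos(e), marked(c,c), marked(c,d), ready(b), ready(c)}
3. tag(c,b)  →  {at(e), inpos(b), inpos(c), inpos(e), marked(b,c), marked(c,c), marked(c,d), ready(b), ready(c)}
optimal plan length = 3; 3 ≤ 4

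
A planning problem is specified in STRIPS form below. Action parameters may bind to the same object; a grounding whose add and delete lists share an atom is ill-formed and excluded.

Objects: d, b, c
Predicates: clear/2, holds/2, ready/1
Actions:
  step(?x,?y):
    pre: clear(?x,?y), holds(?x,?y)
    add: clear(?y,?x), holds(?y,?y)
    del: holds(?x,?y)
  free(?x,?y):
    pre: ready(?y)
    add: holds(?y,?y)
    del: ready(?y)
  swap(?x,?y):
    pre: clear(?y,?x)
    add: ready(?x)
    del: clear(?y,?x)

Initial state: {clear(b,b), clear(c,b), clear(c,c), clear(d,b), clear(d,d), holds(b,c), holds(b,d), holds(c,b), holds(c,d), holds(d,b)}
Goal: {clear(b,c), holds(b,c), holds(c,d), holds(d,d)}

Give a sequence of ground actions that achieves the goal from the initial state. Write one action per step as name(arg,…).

step(d,b); step(b,d); step(c,b)

1. step(d,b)  →  {clear(b,b), clear(b,d), clear(c,b), clear(c,c), clear(d,b), clear(d,d), holds(b,b), holds(b,c), holds(b,d), holds(c,b), holds(c,d)}
2. step(b,d)  →  {clear(b,b), clear(b,d), clear(c,b), clear(c,c), clear(d,b), clear(d,d), holds(b,b), holds(b,c), holds(c,b), holds(c,d), holds(d,d)}
3. step(c,b)  →  {clear(b,b), clear(b,c), clear(b,d), clear(c,b), clear(c,c), clear(d,b), clear(d,d), holds(b,b), holds(b,c), holds(c,d), holds(d,d)}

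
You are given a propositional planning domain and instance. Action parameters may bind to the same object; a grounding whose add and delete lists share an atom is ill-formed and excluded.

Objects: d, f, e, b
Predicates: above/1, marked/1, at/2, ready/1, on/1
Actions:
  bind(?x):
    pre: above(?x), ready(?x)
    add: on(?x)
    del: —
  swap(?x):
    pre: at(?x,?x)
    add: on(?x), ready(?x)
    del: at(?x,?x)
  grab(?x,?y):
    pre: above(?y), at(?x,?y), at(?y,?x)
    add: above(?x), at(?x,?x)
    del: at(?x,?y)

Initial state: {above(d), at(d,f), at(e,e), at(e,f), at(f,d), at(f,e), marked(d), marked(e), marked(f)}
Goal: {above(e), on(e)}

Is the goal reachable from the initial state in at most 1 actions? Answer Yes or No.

1. swap(e)  →  {above(d), at(d,f), at(e,f), at(f,d), at(f,e), marked(d), marked(e), marked(f), on(e), ready(e)}
2. grab(f,d)  →  {above(d), above(f), at(d,f), at(e,f), at(f,e), at(f,f), marked(d), marked(e), marked(f), on(e), ready(e)}
3. grab(e,f)  →  {above(d), above(e), above(f), at(d,f), at(e,e), at(f,e), at(f,f), marked(d), marked(e), marked(f), on(e), ready(e)}
optimal plan length = 3; 3 > 1

No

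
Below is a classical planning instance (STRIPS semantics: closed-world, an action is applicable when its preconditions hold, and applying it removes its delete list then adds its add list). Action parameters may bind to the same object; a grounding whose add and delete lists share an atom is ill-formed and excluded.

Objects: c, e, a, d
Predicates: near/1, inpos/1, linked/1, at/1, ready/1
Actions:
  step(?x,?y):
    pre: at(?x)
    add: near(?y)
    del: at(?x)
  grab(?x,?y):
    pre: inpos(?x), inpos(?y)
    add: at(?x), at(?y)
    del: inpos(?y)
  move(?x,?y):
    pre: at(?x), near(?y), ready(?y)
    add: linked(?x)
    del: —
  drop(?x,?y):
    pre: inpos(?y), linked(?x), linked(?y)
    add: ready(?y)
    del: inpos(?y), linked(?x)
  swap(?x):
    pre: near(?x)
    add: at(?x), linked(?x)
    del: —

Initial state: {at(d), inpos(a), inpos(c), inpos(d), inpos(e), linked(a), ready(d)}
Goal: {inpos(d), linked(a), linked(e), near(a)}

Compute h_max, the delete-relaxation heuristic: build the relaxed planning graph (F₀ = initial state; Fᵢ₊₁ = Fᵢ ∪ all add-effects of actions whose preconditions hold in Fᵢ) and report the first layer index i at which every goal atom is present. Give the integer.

F0 = init (7 atoms)
F1 = F0 ∪ {at(a), at(c), at(e), near(a), near(c), near(d), near(e), ready(a)}  (15 atoms)
F2 = F1 ∪ {linked(c), linked(d), linked(e)}  (18 atoms)
goal ⊆ F2  ⇒  h_max = 2

2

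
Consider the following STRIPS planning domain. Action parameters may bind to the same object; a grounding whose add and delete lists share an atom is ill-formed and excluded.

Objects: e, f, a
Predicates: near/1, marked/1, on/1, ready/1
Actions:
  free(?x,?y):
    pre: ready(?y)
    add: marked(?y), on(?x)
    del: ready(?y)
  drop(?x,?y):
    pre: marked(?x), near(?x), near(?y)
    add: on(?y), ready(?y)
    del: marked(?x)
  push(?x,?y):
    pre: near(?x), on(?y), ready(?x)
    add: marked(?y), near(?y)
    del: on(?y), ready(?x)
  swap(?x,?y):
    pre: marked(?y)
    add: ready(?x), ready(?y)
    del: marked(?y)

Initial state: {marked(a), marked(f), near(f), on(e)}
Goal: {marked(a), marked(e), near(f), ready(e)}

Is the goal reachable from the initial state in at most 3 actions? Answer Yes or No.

Yes

1. swap(e,f)  →  {marked(a), near(f), on(e), ready(e), ready(f)}
2. push(f,e)  →  {marked(a), marked(e), near(e), near(f), ready(e)}
optimal plan length = 2; 2 ≤ 3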